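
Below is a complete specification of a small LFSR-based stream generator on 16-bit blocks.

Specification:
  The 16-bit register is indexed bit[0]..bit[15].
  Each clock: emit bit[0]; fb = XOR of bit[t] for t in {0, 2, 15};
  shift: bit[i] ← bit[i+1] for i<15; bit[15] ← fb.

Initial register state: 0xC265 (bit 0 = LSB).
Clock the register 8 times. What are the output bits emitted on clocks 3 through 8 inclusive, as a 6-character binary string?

100110

reg_0 = 0xC265
clock 1: out=1, reg = 0xE132
clock 2: out=0, reg = 0xF099
clock 3: out=1, reg = 0x784C
clock 4: out=0, reg = 0xBC26
clock 5: out=0, reg = 0x5E13
clock 6: out=1, reg = 0xAF09
clock 7: out=1, reg = 0x5784
clock 8: out=0, reg = 0xABC2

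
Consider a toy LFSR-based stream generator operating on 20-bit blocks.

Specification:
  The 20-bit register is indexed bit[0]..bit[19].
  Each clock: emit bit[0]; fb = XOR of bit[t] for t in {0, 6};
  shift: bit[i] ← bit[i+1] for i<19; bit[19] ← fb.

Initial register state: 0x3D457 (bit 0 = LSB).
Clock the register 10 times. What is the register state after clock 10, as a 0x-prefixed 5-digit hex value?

0xC18F5

reg_0 = 0x3D457
clock 1: out=1, reg = 0x1EA2B
clock 2: out=1, reg = 0x8F515
clock 3: out=1, reg = 0xC7A8A
clock 4: out=0, reg = 0x63D45
clock 5: out=1, reg = 0x31EA2
clock 6: out=0, reg = 0x18F51
clock 7: out=1, reg = 0x0C7A8
clock 8: out=0, reg = 0x063D4
clock 9: out=0, reg = 0x831EA
clock 10: out=0, reg = 0xC18F5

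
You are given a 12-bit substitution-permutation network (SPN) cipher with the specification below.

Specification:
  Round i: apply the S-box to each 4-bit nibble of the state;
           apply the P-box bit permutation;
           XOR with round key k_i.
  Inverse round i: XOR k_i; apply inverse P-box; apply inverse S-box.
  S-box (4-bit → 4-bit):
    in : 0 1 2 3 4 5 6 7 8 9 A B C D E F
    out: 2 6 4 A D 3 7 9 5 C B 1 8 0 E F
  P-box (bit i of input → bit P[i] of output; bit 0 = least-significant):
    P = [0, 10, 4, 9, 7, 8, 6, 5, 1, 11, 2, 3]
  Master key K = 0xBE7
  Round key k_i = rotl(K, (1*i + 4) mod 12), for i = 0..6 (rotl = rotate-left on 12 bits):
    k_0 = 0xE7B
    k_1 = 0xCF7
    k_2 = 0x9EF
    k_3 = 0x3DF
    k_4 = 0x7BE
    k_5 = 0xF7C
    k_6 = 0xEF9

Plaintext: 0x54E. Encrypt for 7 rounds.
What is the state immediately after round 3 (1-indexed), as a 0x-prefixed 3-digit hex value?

s_0 = plaintext = 0x54E
s_1 = Round(s_0, k_0) = 0x089
s_2 = Round(s_1, k_1) = 0x627
s_3 = Round(s_2, k_2) = 0x3A8
s_4 = Round(s_3, k_3) = 0xA66
s_5 = Round(s_4, k_4) = 0xA65
s_6 = Round(s_5, k_5) = 0x2B7
s_7 = Round(s_6, k_6) = 0xC7C

0x3A8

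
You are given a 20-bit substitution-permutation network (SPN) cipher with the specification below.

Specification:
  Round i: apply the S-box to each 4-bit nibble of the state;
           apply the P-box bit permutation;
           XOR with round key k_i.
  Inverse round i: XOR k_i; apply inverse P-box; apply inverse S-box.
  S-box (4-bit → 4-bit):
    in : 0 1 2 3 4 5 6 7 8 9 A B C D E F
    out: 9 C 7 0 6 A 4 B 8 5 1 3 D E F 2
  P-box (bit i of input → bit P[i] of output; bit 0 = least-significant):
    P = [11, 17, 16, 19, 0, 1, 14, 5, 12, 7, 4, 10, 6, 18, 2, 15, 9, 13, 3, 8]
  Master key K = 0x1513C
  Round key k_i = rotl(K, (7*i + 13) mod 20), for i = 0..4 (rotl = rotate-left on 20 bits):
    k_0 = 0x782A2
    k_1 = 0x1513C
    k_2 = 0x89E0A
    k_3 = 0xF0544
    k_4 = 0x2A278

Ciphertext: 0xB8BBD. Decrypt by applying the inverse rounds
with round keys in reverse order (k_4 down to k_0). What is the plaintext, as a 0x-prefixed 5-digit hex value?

0x77707

s_0 = ciphertext = 0xB8BBD
s_1 = InvRound(s_0, k_4) = 0x59FAC
s_2 = InvRound(s_1, k_3) = 0x90B87
s_3 = InvRound(s_2, k_2) = 0x117A6
s_4 = InvRound(s_3, k_1) = 0x93D43
s_5 = InvRound(s_4, k_0) = 0x77707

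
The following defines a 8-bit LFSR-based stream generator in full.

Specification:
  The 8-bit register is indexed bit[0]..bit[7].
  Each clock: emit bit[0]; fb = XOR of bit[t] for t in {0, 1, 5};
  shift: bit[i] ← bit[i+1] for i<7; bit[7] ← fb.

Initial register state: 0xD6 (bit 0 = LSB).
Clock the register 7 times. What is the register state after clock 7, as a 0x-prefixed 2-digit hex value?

0x47

reg_0 = 0xD6
clock 1: out=0, reg = 0xEB
clock 2: out=1, reg = 0xF5
clock 3: out=1, reg = 0x7A
clock 4: out=0, reg = 0x3D
clock 5: out=1, reg = 0x1E
clock 6: out=0, reg = 0x8F
clock 7: out=1, reg = 0x47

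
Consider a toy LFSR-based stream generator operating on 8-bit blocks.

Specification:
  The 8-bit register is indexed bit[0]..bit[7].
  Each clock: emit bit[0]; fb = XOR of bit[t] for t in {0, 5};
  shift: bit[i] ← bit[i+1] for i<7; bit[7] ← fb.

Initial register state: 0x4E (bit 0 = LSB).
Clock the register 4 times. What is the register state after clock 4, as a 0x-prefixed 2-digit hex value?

0xC4

reg_0 = 0x4E
clock 1: out=0, reg = 0x27
clock 2: out=1, reg = 0x13
clock 3: out=1, reg = 0x89
clock 4: out=1, reg = 0xC4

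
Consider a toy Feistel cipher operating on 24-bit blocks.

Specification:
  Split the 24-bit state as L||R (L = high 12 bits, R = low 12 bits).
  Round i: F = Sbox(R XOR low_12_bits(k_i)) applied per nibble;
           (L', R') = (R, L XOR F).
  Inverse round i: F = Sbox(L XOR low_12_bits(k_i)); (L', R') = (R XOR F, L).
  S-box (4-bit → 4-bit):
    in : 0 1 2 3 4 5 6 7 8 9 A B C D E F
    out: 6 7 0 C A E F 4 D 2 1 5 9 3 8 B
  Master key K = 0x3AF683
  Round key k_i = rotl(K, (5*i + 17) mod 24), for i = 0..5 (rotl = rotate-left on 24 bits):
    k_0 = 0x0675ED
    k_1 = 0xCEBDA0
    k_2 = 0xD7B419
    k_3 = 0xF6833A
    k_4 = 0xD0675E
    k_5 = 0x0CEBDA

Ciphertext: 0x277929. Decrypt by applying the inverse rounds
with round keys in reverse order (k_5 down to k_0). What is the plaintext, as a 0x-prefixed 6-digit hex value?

0x28E99C

s_0 = ciphertext = 0x277929
s_1 = InvRound(s_0, k_5) = 0xB3A277
s_2 = InvRound(s_1, k_4) = 0xB8DB3A
s_3 = InvRound(s_2, k_3) = 0x66EB8D
s_4 = InvRound(s_3, k_2) = 0xBC966E
s_5 = InvRound(s_4, k_1) = 0x99CBC9
s_6 = InvRound(s_5, k_0) = 0x28E99C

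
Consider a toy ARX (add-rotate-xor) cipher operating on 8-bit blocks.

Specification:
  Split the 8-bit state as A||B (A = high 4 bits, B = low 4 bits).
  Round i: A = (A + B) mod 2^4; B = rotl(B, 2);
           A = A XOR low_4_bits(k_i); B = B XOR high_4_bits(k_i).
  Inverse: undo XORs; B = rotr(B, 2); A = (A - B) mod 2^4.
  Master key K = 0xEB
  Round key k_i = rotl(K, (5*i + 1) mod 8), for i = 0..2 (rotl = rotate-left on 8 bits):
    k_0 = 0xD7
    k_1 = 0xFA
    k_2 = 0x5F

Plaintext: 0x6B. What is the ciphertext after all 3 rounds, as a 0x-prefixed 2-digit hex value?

0x99

s_0 = plaintext = 0x6B
s_1 = Round(s_0, k_0) = 0x63
s_2 = Round(s_1, k_1) = 0x33
s_3 = Round(s_2, k_2) = 0x99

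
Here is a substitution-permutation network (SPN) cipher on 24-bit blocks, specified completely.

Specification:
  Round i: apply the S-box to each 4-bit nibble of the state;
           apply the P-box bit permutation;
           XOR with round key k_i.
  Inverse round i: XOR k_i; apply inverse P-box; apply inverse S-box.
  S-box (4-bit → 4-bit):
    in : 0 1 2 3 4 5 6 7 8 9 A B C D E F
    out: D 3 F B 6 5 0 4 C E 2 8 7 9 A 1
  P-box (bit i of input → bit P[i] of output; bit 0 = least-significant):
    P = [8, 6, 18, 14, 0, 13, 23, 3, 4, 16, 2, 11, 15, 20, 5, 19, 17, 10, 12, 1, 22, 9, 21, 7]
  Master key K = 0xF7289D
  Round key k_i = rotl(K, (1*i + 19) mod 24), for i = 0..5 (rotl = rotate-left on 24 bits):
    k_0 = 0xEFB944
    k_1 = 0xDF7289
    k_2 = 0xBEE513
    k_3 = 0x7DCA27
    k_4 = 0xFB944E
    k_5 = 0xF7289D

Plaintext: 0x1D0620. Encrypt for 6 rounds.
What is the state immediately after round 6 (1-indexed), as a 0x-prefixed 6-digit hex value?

s_0 = plaintext = 0x1D0620
s_1 = Round(s_0, k_0) = 0x215A6F
s_2 = Round(s_1, k_1) = 0xBCF529
s_3 = Round(s_2, k_2) = 0x3811CE
s_4 = Round(s_3, k_3) = 0xAC38F4
s_5 = Round(s_4, k_4) = 0xE50A0B
s_6 = Round(s_5, k_5) = 0x7CFA34

0x7CFA34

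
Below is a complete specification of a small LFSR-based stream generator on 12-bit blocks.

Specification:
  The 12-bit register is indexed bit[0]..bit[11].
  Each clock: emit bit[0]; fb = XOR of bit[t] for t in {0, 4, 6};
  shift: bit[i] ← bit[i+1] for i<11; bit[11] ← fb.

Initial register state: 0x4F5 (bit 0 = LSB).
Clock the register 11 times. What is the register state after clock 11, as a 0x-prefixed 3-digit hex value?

reg_0 = 0x4F5
clock 1: out=1, reg = 0xA7A
clock 2: out=0, reg = 0x53D
clock 3: out=1, reg = 0x29E
clock 4: out=0, reg = 0x94F
clock 5: out=1, reg = 0x4A7
clock 6: out=1, reg = 0xA53
clock 7: out=1, reg = 0xD29
clock 8: out=1, reg = 0xE94
clock 9: out=0, reg = 0xF4A
clock 10: out=0, reg = 0xFA5
clock 11: out=1, reg = 0xFD2

0xFD2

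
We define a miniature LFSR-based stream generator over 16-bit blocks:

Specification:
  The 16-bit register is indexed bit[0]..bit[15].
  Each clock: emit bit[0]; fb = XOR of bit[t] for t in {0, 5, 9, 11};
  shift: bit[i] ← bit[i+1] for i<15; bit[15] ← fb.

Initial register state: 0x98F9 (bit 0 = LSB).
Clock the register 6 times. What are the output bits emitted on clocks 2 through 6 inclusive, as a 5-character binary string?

reg_0 = 0x98F9
clock 1: out=1, reg = 0xCC7C
clock 2: out=0, reg = 0x663E
clock 3: out=0, reg = 0x331F
clock 4: out=1, reg = 0x198F
clock 5: out=1, reg = 0x0CC7
clock 6: out=1, reg = 0x0663

00111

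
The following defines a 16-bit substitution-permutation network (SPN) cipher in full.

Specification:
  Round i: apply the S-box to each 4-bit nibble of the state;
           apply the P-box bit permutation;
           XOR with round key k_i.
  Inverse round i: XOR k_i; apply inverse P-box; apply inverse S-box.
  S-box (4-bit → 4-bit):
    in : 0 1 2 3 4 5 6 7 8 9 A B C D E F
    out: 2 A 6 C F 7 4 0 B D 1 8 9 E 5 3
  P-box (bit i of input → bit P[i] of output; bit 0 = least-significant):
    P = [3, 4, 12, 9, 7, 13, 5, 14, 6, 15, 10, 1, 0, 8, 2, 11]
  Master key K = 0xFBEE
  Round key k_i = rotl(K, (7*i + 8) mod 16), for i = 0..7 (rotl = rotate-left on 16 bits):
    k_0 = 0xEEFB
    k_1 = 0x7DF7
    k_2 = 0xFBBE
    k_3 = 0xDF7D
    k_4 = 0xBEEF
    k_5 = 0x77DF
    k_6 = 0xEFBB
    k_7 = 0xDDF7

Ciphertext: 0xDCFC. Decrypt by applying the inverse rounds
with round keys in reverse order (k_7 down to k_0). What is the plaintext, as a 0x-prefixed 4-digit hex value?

0x4580

s_0 = ciphertext = 0xDCFC
s_1 = InvRound(s_0, k_7) = 0xFB7A
s_2 = InvRound(s_1, k_6) = 0xAEA6
s_3 = InvRound(s_2, k_5) = 0x8F35
s_4 = InvRound(s_3, k_4) = 0x0CF5
s_5 = InvRound(s_4, k_3) = 0x00C9
s_6 = InvRound(s_5, k_2) = 0x48DD
s_7 = InvRound(s_6, k_1) = 0x032E
s_8 = InvRound(s_7, k_0) = 0x4580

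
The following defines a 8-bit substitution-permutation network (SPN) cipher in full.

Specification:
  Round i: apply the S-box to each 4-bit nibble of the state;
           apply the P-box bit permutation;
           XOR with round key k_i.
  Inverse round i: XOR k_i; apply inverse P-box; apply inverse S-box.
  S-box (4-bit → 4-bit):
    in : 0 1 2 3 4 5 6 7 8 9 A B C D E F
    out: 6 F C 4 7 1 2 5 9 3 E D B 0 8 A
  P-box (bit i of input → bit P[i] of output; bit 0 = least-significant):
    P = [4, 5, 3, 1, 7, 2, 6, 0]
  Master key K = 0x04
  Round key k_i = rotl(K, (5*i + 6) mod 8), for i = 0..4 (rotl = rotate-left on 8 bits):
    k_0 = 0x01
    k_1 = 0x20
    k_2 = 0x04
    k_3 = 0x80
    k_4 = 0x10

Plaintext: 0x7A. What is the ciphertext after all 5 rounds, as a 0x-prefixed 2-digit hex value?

0x5E

s_0 = plaintext = 0x7A
s_1 = Round(s_0, k_0) = 0xEB
s_2 = Round(s_1, k_1) = 0x3B
s_3 = Round(s_2, k_2) = 0x5E
s_4 = Round(s_3, k_3) = 0x02
s_5 = Round(s_4, k_4) = 0x5E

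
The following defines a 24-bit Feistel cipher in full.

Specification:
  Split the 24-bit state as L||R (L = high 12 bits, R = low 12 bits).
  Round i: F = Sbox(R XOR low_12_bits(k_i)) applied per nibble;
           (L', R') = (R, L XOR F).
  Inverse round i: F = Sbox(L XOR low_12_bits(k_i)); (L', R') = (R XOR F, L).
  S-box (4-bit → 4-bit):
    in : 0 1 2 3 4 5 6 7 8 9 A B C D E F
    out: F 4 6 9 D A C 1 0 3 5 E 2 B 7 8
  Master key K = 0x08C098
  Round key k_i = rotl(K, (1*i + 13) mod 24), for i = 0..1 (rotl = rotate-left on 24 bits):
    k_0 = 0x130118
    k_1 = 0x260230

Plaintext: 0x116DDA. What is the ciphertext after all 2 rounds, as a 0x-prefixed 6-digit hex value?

s_0 = plaintext = 0x116DDA
s_1 = Round(s_0, k_0) = 0xDDA330
s_2 = Round(s_1, k_1) = 0x330925

0x330925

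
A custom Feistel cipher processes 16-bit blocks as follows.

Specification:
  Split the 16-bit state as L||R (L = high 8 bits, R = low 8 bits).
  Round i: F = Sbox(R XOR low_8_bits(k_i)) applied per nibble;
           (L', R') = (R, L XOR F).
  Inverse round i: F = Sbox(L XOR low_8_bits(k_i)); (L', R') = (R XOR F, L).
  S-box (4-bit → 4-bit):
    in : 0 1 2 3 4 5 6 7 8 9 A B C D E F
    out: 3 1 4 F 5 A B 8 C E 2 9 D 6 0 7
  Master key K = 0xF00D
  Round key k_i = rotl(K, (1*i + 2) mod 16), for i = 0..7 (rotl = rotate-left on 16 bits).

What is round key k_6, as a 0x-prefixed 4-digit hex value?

0x0DF0

K = 0xF00D
k_0 = rotl(K, (1*0+2) mod 16) = rotl(K, 2) = 0xC037
k_1 = rotl(K, (1*1+2) mod 16) = rotl(K, 3) = 0x806F
k_2 = rotl(K, (1*2+2) mod 16) = rotl(K, 4) = 0x00DF
k_3 = rotl(K, (1*3+2) mod 16) = rotl(K, 5) = 0x01BE
k_4 = rotl(K, (1*4+2) mod 16) = rotl(K, 6) = 0x037C
k_5 = rotl(K, (1*5+2) mod 16) = rotl(K, 7) = 0x06F8
k_6 = rotl(K, (1*6+2) mod 16) = rotl(K, 8) = 0x0DF0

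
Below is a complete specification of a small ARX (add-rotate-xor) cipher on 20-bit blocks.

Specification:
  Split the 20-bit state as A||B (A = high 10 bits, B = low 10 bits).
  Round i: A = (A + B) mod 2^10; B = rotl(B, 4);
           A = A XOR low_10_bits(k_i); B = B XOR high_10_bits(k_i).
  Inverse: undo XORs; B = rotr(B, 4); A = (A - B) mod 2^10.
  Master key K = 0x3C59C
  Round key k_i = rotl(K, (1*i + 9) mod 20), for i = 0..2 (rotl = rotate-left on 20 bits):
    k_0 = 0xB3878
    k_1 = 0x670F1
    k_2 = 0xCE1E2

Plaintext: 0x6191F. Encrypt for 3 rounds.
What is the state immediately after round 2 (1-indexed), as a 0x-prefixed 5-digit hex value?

s_0 = plaintext = 0x6191F
s_1 = Round(s_0, k_0) = 0xB773A
s_2 = Round(s_1, k_1) = 0xB9A30
s_3 = Round(s_2, k_2) = 0x3D030

0xB9A30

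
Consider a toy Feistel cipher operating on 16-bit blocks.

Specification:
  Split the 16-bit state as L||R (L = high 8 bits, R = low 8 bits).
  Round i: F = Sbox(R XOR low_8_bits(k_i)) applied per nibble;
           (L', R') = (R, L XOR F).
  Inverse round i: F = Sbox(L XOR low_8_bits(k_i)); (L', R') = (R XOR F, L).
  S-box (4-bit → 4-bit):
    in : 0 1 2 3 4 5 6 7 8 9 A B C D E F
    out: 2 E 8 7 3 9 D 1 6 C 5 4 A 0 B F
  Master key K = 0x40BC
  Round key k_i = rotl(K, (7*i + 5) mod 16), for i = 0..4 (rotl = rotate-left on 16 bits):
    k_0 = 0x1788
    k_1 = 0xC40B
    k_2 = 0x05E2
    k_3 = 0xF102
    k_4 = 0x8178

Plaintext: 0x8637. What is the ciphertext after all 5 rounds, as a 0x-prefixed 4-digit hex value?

s_0 = plaintext = 0x8637
s_1 = Round(s_0, k_0) = 0x37C9
s_2 = Round(s_1, k_1) = 0xC99F
s_3 = Round(s_2, k_2) = 0x9FD9
s_4 = Round(s_3, k_3) = 0xD99B
s_5 = Round(s_4, k_4) = 0x9B6E

0x9B6E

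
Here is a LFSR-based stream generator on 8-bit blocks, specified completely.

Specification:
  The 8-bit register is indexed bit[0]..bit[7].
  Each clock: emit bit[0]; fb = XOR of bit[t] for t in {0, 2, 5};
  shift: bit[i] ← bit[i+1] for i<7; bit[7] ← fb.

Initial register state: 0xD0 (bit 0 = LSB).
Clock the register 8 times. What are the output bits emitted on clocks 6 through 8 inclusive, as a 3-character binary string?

011

reg_0 = 0xD0
clock 1: out=0, reg = 0x68
clock 2: out=0, reg = 0xB4
clock 3: out=0, reg = 0x5A
clock 4: out=0, reg = 0x2D
clock 5: out=1, reg = 0x96
clock 6: out=0, reg = 0xCB
clock 7: out=1, reg = 0xE5
clock 8: out=1, reg = 0xF2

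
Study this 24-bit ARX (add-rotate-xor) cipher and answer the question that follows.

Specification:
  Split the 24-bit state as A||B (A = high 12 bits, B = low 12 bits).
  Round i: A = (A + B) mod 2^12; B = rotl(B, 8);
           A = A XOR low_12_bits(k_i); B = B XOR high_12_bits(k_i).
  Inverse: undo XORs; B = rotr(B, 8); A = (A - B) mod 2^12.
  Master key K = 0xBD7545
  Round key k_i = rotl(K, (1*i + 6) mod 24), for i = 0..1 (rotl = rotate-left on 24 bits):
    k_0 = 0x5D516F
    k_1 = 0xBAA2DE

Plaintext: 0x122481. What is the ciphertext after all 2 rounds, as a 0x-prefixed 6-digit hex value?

s_0 = plaintext = 0x122481
s_1 = Round(s_0, k_0) = 0x4CC49D
s_2 = Round(s_1, k_1) = 0xBB76E3

0xBB76E3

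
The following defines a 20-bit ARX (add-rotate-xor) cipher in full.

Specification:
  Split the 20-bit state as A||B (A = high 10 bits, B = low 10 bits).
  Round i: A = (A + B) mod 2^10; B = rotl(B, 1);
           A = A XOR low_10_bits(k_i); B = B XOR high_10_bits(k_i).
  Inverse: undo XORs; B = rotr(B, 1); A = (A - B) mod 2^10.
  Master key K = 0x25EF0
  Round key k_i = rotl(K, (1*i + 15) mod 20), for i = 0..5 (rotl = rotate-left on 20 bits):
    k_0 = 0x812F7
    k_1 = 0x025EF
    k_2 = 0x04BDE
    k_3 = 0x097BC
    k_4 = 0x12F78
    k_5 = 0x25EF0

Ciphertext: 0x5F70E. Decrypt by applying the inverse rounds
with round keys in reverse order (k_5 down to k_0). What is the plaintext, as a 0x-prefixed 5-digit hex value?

s_0 = ciphertext = 0x5F70E
s_1 = InvRound(s_0, k_5) = 0xF07CC
s_2 = InvRound(s_1, k_4) = 0x3DBC3
s_3 = InvRound(s_2, k_3) = 0x55DF3
s_4 = InvRound(s_3, k_2) = 0xE66F0
s_5 = InvRound(s_4, k_1) = 0xBEB7C
s_6 = InvRound(s_5, k_0) = 0xD44BC

0xD44BC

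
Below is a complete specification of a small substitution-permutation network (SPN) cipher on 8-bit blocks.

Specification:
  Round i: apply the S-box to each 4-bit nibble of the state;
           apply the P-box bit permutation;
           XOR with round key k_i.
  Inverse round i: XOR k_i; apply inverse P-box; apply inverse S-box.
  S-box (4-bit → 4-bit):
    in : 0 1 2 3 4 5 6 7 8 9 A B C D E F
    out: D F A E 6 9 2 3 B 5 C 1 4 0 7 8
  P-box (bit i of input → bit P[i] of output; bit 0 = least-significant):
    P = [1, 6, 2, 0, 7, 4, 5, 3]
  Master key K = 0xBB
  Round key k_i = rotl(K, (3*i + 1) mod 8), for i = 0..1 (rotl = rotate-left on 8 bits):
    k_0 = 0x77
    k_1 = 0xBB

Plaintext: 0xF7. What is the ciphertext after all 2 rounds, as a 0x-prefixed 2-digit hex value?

0x83

s_0 = plaintext = 0xF7
s_1 = Round(s_0, k_0) = 0x3D
s_2 = Round(s_1, k_1) = 0x83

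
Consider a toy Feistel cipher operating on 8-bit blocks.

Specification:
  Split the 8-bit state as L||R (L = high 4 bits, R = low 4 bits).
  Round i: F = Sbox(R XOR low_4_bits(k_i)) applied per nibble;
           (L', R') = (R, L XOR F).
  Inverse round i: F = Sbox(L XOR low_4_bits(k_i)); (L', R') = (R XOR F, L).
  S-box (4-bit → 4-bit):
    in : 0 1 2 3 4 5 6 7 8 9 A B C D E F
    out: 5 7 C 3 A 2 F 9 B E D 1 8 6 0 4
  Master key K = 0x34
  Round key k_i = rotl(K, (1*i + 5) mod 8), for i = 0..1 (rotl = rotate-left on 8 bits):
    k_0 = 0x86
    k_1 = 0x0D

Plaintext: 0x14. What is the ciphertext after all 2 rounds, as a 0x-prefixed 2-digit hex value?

s_0 = plaintext = 0x14
s_1 = Round(s_0, k_0) = 0x4D
s_2 = Round(s_1, k_1) = 0xD1

0xD1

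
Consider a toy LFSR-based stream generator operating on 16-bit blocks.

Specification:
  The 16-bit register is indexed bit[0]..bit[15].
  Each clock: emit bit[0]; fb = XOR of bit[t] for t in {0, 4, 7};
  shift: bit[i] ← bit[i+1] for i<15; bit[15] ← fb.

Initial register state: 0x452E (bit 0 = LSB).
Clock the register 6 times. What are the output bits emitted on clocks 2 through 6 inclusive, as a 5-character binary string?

11101

reg_0 = 0x452E
clock 1: out=0, reg = 0x2297
clock 2: out=1, reg = 0x914B
clock 3: out=1, reg = 0xC8A5
clock 4: out=1, reg = 0x6452
clock 5: out=0, reg = 0xB229
clock 6: out=1, reg = 0xD914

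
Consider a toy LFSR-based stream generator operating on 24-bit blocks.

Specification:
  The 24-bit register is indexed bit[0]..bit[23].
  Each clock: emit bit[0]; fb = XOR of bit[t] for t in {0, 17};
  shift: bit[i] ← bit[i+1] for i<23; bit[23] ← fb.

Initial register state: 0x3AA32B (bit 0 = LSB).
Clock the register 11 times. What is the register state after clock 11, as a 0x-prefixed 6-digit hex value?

0x06C754

reg_0 = 0x3AA32B
clock 1: out=1, reg = 0x1D5195
clock 2: out=1, reg = 0x8EA8CA
clock 3: out=0, reg = 0xC75465
clock 4: out=1, reg = 0x63AA32
clock 5: out=0, reg = 0xB1D519
clock 6: out=1, reg = 0xD8EA8C
clock 7: out=0, reg = 0x6C7546
clock 8: out=0, reg = 0x363AA3
clock 9: out=1, reg = 0x1B1D51
clock 10: out=1, reg = 0x0D8EA8
clock 11: out=0, reg = 0x06C754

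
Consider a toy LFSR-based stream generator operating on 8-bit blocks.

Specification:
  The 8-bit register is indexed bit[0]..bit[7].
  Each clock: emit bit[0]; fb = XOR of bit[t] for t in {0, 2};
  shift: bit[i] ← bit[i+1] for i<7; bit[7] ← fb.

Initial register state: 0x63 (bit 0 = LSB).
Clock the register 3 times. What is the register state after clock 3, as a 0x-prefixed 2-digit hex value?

reg_0 = 0x63
clock 1: out=1, reg = 0xB1
clock 2: out=1, reg = 0xD8
clock 3: out=0, reg = 0x6C

0x6C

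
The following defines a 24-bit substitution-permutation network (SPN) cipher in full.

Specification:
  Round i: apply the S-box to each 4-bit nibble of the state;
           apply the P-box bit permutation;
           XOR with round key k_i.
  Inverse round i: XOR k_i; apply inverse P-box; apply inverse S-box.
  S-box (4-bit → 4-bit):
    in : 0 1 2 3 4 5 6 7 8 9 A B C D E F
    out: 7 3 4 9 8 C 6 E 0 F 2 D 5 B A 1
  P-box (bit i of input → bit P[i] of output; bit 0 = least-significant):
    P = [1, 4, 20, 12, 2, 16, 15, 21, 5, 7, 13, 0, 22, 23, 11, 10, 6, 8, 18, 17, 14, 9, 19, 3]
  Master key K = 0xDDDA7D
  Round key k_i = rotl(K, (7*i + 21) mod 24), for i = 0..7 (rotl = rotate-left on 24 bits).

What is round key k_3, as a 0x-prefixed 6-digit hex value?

K = 0xDDDA7D
k_0 = rotl(K, (7*0+21) mod 24) = rotl(K, 21) = 0xBBBB4F
k_1 = rotl(K, (7*1+21) mod 24) = rotl(K, 4) = 0xDDA7DD
k_2 = rotl(K, (7*2+21) mod 24) = rotl(K, 11) = 0xD3EEEE
k_3 = rotl(K, (7*3+21) mod 24) = rotl(K, 18) = 0xF77769

0xF77769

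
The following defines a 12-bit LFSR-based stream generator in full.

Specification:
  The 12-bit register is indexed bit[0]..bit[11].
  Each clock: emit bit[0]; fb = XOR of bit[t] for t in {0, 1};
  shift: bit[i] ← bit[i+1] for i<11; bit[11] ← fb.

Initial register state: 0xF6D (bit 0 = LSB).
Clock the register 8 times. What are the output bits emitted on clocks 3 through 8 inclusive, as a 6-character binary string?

110110

reg_0 = 0xF6D
clock 1: out=1, reg = 0xFB6
clock 2: out=0, reg = 0xFDB
clock 3: out=1, reg = 0x7ED
clock 4: out=1, reg = 0xBF6
clock 5: out=0, reg = 0xDFB
clock 6: out=1, reg = 0x6FD
clock 7: out=1, reg = 0xB7E
clock 8: out=0, reg = 0xDBF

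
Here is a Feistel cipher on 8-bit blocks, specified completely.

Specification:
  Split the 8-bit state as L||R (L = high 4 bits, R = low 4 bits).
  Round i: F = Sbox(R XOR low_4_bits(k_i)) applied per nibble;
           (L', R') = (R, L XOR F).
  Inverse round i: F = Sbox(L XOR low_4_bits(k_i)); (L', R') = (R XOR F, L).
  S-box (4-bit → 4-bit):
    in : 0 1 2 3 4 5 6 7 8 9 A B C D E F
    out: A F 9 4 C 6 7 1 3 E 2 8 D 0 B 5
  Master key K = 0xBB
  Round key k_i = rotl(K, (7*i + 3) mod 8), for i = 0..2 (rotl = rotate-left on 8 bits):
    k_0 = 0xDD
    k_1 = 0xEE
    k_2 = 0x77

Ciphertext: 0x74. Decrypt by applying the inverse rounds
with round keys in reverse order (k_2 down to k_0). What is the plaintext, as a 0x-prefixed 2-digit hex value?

s_0 = ciphertext = 0x74
s_1 = InvRound(s_0, k_2) = 0xE7
s_2 = InvRound(s_1, k_1) = 0xDE
s_3 = InvRound(s_2, k_0) = 0x4D

0x4D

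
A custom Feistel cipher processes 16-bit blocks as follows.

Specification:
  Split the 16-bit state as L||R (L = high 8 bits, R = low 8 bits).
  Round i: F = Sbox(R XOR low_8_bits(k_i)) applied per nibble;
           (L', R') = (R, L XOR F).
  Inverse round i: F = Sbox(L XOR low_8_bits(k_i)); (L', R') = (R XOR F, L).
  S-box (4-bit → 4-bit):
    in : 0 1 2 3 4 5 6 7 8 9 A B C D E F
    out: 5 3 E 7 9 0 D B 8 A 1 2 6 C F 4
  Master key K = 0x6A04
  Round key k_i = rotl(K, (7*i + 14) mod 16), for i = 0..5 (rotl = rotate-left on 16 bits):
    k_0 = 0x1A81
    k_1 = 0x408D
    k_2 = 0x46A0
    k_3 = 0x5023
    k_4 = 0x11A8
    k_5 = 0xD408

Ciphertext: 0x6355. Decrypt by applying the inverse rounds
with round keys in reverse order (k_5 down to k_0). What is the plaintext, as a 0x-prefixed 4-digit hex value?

0xEC2E

s_0 = ciphertext = 0x6355
s_1 = InvRound(s_0, k_5) = 0x8763
s_2 = InvRound(s_1, k_4) = 0x8787
s_3 = InvRound(s_2, k_3) = 0x9E87
s_4 = InvRound(s_3, k_2) = 0xF89E
s_5 = InvRound(s_4, k_1) = 0x2EF8
s_6 = InvRound(s_5, k_0) = 0xEC2E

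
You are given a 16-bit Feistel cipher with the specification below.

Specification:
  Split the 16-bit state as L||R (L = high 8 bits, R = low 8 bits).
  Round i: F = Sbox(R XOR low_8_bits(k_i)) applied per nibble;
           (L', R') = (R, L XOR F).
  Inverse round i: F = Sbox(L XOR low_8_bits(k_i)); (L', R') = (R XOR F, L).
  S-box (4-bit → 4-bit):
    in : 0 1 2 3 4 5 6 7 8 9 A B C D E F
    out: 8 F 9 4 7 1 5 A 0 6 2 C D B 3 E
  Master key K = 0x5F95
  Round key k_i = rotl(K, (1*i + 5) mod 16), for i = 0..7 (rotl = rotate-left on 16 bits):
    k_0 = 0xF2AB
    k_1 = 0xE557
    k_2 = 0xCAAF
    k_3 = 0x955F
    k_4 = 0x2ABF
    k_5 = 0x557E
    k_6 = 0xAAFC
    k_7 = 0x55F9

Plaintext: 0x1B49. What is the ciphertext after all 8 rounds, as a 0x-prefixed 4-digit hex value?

s_0 = plaintext = 0x1B49
s_1 = Round(s_0, k_0) = 0x4922
s_2 = Round(s_1, k_1) = 0x22E8
s_3 = Round(s_2, k_2) = 0xE858
s_4 = Round(s_3, k_3) = 0x5862
s_5 = Round(s_4, k_4) = 0x62E3
s_6 = Round(s_5, k_5) = 0xE309
s_7 = Round(s_6, k_6) = 0x0902
s_8 = Round(s_7, k_7) = 0x02E5

0x02E5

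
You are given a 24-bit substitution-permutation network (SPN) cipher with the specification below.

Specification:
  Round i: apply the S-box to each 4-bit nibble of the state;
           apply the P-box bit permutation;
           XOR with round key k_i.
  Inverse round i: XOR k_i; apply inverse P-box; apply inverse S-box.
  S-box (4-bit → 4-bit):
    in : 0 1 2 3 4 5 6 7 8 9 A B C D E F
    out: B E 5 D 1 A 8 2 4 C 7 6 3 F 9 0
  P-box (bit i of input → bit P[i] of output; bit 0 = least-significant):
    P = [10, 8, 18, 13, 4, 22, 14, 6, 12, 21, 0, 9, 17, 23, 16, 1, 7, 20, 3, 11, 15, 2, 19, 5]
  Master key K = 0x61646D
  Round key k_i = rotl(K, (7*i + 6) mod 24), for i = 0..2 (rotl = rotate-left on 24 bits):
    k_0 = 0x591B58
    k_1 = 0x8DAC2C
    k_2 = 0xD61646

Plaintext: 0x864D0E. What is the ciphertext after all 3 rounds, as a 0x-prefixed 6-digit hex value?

s_0 = plaintext = 0x864D0E
s_1 = Round(s_0, k_0) = 0x332509
s_2 = Round(s_1, k_1) = 0xE206D4
s_3 = Round(s_2, k_2) = 0x14D0BC

0x14D0BC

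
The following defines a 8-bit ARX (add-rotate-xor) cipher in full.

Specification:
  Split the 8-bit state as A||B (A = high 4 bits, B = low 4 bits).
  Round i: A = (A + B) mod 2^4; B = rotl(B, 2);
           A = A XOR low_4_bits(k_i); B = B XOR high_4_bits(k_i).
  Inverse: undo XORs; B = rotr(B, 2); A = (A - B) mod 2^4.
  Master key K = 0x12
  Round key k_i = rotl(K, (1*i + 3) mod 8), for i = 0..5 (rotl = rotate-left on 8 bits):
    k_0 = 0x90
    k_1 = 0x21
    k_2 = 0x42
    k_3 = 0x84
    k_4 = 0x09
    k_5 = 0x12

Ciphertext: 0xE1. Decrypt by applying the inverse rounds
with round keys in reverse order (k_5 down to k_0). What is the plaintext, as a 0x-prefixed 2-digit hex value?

s_0 = ciphertext = 0xE1
s_1 = InvRound(s_0, k_5) = 0xC0
s_2 = InvRound(s_1, k_4) = 0x50
s_3 = InvRound(s_2, k_3) = 0xF2
s_4 = InvRound(s_3, k_2) = 0x49
s_5 = InvRound(s_4, k_1) = 0x7E
s_6 = InvRound(s_5, k_0) = 0xAD

0xAD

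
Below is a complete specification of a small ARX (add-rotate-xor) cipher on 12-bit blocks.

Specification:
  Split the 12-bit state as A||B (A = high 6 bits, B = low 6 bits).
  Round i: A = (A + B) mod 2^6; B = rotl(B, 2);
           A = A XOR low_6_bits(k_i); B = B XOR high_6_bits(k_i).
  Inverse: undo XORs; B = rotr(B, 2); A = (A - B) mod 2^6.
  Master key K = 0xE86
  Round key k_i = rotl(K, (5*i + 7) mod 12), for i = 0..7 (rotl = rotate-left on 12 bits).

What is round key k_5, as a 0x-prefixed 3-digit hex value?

0x6E8

K = 0xE86
k_0 = rotl(K, (5*0+7) mod 12) = rotl(K, 7) = 0x374
k_1 = rotl(K, (5*1+7) mod 12) = rotl(K, 0) = 0xE86
k_2 = rotl(K, (5*2+7) mod 12) = rotl(K, 5) = 0x0DD
k_3 = rotl(K, (5*3+7) mod 12) = rotl(K, 10) = 0xBA1
k_4 = rotl(K, (5*4+7) mod 12) = rotl(K, 3) = 0x437
k_5 = rotl(K, (5*5+7) mod 12) = rotl(K, 8) = 0x6E8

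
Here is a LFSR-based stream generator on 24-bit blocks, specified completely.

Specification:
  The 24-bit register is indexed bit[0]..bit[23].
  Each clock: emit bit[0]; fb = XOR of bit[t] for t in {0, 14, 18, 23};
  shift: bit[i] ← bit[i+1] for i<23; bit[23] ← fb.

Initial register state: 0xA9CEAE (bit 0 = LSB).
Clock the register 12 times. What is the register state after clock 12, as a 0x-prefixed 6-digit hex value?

reg_0 = 0xA9CEAE
clock 1: out=0, reg = 0x54E757
clock 2: out=1, reg = 0xAA73AB
clock 3: out=1, reg = 0xD539D5
clock 4: out=1, reg = 0xEA9CEA
clock 5: out=0, reg = 0xF54E75
clock 6: out=1, reg = 0x7AA73A
clock 7: out=0, reg = 0x3D539D
clock 8: out=1, reg = 0x9EA9CE
clock 9: out=0, reg = 0x4F54E7
clock 10: out=1, reg = 0xA7AA73
clock 11: out=1, reg = 0xD3D539
clock 12: out=1, reg = 0xE9EA9C

0xE9EA9C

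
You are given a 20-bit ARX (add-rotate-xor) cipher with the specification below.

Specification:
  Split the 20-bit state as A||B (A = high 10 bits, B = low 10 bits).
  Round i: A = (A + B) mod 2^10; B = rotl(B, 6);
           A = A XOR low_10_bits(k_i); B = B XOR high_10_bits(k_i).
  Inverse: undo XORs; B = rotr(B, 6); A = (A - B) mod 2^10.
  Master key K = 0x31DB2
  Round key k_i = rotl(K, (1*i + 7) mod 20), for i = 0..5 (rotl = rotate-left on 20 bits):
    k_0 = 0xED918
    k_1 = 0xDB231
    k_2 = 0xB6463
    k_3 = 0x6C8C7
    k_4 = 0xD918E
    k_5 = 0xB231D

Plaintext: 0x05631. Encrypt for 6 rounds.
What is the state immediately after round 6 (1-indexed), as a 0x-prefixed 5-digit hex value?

s_0 = plaintext = 0x05631
s_1 = Round(s_0, k_0) = 0xD7BD5
s_2 = Round(s_1, k_1) = 0x40A11
s_3 = Round(s_2, k_2) = 0xDC2B8
s_4 = Round(s_3, k_3) = 0xBBF99
s_5 = Round(s_4, k_4) = 0xC191D
s_6 = Round(s_5, k_5) = 0xCF999

0xCF999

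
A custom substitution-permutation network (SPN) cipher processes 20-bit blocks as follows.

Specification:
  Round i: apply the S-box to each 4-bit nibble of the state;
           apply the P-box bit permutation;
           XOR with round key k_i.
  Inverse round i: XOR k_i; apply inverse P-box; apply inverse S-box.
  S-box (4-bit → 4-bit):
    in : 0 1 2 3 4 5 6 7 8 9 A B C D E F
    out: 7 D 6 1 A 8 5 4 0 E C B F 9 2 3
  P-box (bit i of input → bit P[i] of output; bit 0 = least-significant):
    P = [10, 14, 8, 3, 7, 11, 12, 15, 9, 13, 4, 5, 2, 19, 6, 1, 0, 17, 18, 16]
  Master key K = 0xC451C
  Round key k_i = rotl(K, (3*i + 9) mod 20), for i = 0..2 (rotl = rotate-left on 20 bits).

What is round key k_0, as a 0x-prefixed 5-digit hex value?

K = 0xC451C
k_0 = rotl(K, (3*0+9) mod 20) = rotl(K, 9) = 0xA3988

0xA3988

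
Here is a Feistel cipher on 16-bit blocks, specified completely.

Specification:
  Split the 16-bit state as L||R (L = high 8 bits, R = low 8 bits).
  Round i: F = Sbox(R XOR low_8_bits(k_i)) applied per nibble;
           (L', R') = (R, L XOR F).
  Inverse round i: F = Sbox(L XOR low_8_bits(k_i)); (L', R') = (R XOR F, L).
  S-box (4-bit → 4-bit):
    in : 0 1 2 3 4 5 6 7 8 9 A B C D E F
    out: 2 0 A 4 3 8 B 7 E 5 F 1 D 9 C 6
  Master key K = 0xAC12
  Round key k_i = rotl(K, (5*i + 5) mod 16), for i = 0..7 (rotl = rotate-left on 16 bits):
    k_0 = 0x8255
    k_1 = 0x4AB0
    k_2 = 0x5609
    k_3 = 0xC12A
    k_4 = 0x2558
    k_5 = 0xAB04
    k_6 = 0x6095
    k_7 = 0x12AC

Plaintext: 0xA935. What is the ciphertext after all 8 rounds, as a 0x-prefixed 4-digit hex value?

0xB23B

s_0 = plaintext = 0xA935
s_1 = Round(s_0, k_0) = 0x351B
s_2 = Round(s_1, k_1) = 0x1BC4
s_3 = Round(s_2, k_2) = 0xC4C2
s_4 = Round(s_3, k_3) = 0xC20A
s_5 = Round(s_4, k_4) = 0x0A48
s_6 = Round(s_5, k_5) = 0x4837
s_7 = Round(s_6, k_6) = 0x37B2
s_8 = Round(s_7, k_7) = 0xB23B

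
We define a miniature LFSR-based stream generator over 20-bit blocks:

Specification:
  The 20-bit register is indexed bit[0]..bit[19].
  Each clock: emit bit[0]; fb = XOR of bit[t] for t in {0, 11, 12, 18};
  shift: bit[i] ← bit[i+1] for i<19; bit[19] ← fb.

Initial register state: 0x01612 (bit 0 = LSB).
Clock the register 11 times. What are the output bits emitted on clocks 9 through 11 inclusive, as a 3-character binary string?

011

reg_0 = 0x01612
clock 1: out=0, reg = 0x80B09
clock 2: out=1, reg = 0x40584
clock 3: out=0, reg = 0xA02C2
clock 4: out=0, reg = 0x50161
clock 5: out=1, reg = 0x280B0
clock 6: out=0, reg = 0x14058
clock 7: out=0, reg = 0x0A02C
clock 8: out=0, reg = 0x05016
clock 9: out=0, reg = 0x8280B
clock 10: out=1, reg = 0x41405
clock 11: out=1, reg = 0xA0A02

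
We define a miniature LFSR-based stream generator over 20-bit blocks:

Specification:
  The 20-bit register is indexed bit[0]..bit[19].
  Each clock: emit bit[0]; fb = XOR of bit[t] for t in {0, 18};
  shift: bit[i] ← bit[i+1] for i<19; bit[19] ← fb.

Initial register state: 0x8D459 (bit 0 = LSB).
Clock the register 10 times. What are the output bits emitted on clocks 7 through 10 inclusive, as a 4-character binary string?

1000

reg_0 = 0x8D459
clock 1: out=1, reg = 0xC6A2C
clock 2: out=0, reg = 0xE3516
clock 3: out=0, reg = 0xF1A8B
clock 4: out=1, reg = 0x78D45
clock 5: out=1, reg = 0x3C6A2
clock 6: out=0, reg = 0x1E351
clock 7: out=1, reg = 0x8F1A8
clock 8: out=0, reg = 0x478D4
clock 9: out=0, reg = 0xA3C6A
clock 10: out=0, reg = 0x51E35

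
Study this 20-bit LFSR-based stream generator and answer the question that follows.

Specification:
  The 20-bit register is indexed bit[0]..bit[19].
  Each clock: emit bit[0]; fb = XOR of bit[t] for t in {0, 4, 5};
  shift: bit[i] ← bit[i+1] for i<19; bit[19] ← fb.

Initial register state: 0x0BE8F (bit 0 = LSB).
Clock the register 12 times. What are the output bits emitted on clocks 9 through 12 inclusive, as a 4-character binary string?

reg_0 = 0x0BE8F
clock 1: out=1, reg = 0x85F47
clock 2: out=1, reg = 0xC2FA3
clock 3: out=1, reg = 0x617D1
clock 4: out=1, reg = 0x30BE8
clock 5: out=0, reg = 0x985F4
clock 6: out=0, reg = 0x4C2FA
clock 7: out=0, reg = 0x2617D
clock 8: out=1, reg = 0x930BE
clock 9: out=0, reg = 0x4985F
clock 10: out=1, reg = 0x24C2F
clock 11: out=1, reg = 0x12617
clock 12: out=1, reg = 0x0930B

0111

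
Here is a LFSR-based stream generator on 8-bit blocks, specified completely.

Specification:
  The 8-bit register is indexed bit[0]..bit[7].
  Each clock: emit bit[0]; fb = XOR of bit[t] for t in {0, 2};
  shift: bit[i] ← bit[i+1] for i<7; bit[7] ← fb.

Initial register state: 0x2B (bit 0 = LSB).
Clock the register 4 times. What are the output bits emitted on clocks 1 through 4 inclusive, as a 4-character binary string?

reg_0 = 0x2B
clock 1: out=1, reg = 0x95
clock 2: out=1, reg = 0x4A
clock 3: out=0, reg = 0x25
clock 4: out=1, reg = 0x12

1101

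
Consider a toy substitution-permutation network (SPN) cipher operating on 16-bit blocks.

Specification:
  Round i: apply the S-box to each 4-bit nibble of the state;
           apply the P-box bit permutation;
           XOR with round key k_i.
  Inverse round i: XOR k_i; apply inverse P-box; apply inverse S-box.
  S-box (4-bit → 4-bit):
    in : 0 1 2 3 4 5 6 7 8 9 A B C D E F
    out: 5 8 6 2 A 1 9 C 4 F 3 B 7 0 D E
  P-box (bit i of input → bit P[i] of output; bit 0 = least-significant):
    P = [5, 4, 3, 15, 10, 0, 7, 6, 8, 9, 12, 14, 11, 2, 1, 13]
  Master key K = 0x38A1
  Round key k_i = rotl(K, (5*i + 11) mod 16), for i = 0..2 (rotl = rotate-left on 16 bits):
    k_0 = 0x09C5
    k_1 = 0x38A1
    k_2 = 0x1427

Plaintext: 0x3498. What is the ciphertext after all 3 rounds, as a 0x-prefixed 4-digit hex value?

s_0 = plaintext = 0x3498
s_1 = Round(s_0, k_0) = 0x4F08
s_2 = Round(s_1, k_1) = 0x4E2D
s_3 = Round(s_2, k_2) = 0x65A2

0x65A2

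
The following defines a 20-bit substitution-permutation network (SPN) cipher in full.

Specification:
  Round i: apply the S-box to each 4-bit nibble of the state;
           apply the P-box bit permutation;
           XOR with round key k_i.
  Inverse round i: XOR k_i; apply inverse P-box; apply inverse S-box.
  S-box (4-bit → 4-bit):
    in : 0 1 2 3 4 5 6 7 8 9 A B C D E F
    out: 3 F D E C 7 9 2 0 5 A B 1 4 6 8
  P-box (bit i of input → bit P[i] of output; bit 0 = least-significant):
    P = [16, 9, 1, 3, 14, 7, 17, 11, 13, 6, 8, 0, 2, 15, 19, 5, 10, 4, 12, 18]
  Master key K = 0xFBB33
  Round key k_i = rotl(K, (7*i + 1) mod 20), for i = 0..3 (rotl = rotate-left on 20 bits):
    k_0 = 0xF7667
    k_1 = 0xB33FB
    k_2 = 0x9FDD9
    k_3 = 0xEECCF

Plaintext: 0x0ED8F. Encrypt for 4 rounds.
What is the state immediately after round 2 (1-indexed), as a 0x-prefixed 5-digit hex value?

0xB3202

s_0 = plaintext = 0x0ED8F
s_1 = Round(s_0, k_0) = 0x7F37F
s_2 = Round(s_1, k_1) = 0xB3202
s_3 = Round(s_2, k_2) = 0x41862
s_4 = Round(s_3, k_3) = 0x334E1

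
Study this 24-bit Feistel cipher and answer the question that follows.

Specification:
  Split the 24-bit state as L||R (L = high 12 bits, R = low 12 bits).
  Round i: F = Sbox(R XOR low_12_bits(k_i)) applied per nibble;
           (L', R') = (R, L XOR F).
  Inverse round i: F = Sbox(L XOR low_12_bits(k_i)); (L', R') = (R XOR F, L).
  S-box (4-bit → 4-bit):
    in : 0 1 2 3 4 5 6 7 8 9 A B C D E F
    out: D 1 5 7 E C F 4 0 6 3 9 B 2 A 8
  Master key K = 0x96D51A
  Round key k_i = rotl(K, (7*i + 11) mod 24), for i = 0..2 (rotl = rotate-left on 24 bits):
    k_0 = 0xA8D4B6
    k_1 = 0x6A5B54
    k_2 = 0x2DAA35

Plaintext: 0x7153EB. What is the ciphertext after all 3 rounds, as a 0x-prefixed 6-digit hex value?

0x3EC5F1

s_0 = plaintext = 0x7153EB
s_1 = Round(s_0, k_0) = 0x3EB3D7
s_2 = Round(s_1, k_1) = 0x3D73EC
s_3 = Round(s_2, k_2) = 0x3EC5F1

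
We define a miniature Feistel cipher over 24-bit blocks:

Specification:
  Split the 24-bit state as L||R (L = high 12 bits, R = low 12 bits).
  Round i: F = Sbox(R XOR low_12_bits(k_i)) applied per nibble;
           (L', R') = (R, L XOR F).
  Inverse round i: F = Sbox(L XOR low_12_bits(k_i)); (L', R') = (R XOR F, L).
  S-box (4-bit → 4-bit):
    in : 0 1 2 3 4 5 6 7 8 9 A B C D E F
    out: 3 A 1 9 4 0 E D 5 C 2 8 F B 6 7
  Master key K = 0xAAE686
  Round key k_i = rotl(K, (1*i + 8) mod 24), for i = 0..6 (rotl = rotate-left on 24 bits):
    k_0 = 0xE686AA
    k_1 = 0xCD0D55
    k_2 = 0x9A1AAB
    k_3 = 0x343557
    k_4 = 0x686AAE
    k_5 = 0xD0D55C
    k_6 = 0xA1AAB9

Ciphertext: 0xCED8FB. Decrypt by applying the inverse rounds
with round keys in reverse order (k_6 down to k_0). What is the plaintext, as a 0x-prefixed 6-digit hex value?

0x01658F

s_0 = ciphertext = 0xCED8FB
s_1 = InvRound(s_0, k_6) = 0x6FFCED
s_2 = InvRound(s_1, k_5) = 0x5C46FF
s_3 = InvRound(s_2, k_4) = 0x11D5C4
s_4 = InvRound(s_3, k_3) = 0x18611D
s_5 = InvRound(s_4, k_2) = 0x906186
s_6 = InvRound(s_5, k_1) = 0x58F906
s_7 = InvRound(s_6, k_0) = 0x01658F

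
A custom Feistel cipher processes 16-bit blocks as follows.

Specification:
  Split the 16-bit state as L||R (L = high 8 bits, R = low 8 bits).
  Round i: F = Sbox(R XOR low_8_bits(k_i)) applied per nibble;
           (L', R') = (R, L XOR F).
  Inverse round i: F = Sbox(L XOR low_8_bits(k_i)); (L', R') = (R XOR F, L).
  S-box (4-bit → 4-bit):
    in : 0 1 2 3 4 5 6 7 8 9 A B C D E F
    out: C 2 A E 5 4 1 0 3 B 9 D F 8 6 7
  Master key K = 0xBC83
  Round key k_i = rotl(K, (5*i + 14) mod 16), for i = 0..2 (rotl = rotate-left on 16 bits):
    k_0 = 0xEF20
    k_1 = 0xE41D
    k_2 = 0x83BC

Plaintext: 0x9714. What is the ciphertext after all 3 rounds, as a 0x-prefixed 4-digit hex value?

0x03A5

s_0 = plaintext = 0x9714
s_1 = Round(s_0, k_0) = 0x1472
s_2 = Round(s_1, k_1) = 0x7203
s_3 = Round(s_2, k_2) = 0x03A5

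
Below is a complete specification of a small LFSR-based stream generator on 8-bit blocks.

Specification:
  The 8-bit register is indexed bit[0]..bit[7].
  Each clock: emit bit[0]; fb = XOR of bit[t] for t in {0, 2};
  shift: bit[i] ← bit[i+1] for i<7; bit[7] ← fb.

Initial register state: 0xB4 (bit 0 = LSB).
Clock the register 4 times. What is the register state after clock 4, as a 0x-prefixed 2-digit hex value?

0x9B

reg_0 = 0xB4
clock 1: out=0, reg = 0xDA
clock 2: out=0, reg = 0x6D
clock 3: out=1, reg = 0x36
clock 4: out=0, reg = 0x9B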